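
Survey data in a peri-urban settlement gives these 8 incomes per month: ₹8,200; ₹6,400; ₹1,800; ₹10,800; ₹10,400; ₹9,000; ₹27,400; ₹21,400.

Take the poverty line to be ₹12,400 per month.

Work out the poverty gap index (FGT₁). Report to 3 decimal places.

Below the line: ₹1,800, ₹6,400, ₹8,200, ₹9,000, ₹10,400, ₹10,800 (q = 6 of N = 8).
Shortfall ratios: (12400−1800)/12400 = 0.8548; (12400−6400)/12400 = 0.4839; (12400−8200)/12400 = 0.3387; (12400−9000)/12400 = 0.2742; (12400−10400)/12400 = 0.1613; (12400−10800)/12400 = 0.1290.
Σ = 2.241935. Dividing by the full population N = 8 gives P₁ = 0.280.

0.280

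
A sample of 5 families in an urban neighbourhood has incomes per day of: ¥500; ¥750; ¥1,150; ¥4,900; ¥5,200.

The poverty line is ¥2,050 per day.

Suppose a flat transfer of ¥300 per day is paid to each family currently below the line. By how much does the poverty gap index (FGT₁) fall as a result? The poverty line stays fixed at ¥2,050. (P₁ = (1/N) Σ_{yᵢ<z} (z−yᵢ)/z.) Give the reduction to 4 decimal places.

Before: below the line — ¥500, ¥750, ¥1,150; poverty gap index (FGT₁) = 0.365854.
After the ¥300 transfer: below the line — ¥800, ¥1,050, ¥1,450; poverty gap index (FGT₁) = 0.278049.
Reduction = 0.365854 − 0.278049 = 0.0878.

0.0878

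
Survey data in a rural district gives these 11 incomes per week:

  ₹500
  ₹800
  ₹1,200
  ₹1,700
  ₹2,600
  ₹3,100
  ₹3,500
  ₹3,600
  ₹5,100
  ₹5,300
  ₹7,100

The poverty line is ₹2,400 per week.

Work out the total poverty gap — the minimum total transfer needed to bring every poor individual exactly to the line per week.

₹5,400

Below the line: ₹500, ₹800, ₹1,200, ₹1,700 (q = 4 of N = 11).
Individual gaps: 2400−500 = 1900; 2400−800 = 1600; 2400−1200 = 1200; 2400−1700 = 700.
Aggregate gap = ₹5,400.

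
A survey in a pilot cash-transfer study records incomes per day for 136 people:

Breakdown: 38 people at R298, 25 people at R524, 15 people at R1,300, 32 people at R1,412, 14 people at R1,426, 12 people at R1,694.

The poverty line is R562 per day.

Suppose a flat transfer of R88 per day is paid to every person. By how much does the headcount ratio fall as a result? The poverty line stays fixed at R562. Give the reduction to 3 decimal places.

0.184

Before: below the line — 38×R298, 25×R524; headcount ratio = 0.46324.
After the R88 transfer: below the line — 38×R386; headcount ratio = 0.27941.
Reduction = 0.46324 − 0.27941 = 0.184.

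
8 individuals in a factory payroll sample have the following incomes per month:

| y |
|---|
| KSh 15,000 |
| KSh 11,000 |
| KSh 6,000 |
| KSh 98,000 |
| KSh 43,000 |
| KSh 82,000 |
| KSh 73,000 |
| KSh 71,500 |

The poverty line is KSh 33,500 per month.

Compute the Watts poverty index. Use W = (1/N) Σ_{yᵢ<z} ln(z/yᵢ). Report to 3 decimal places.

0.455

Incomes under z: KSh 6,000, KSh 11,000, KSh 15,000 (q = 3 of N = 8).
Log shortfalls: ln(33500/6000) = 1.7198; ln(33500/11000) = 1.1137; ln(33500/15000) = 0.8035.
W = 3.636931 / 8 = 0.455.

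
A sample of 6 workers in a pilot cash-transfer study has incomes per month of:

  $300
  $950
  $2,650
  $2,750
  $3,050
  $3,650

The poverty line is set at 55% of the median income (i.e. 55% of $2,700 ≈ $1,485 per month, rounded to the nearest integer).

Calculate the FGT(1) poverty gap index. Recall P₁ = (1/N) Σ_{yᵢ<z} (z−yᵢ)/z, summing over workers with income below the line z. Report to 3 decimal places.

0.193

Incomes under z: $300, $950 (q = 2 of N = 6).
Relative gaps: (1485−300)/1485 = 0.7980; (1485−950)/1485 = 0.3603.
Σ = 1.158249. Dividing by the full population N = 6 gives P₁ = 0.193.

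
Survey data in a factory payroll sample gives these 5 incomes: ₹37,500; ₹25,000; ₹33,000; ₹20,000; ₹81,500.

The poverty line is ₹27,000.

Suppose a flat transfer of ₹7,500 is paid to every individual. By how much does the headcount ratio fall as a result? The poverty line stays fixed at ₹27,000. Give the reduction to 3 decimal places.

Before: below the line — ₹20,000, ₹25,000; headcount ratio = 0.40000.
After the ₹7,500 transfer: below the line — none; headcount ratio = 0.00000.
Reduction = 0.40000 − 0.00000 = 0.400.

0.400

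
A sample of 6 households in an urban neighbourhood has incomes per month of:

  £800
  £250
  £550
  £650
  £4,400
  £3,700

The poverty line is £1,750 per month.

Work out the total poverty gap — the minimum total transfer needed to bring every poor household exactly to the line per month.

Below the line: £250, £550, £650, £800 (q = 4 of N = 6).
Individual gaps: 1750−250 = 1500; 1750−550 = 1200; 1750−650 = 1100; 1750−800 = 950.
Aggregate gap = £4,750.

£4,750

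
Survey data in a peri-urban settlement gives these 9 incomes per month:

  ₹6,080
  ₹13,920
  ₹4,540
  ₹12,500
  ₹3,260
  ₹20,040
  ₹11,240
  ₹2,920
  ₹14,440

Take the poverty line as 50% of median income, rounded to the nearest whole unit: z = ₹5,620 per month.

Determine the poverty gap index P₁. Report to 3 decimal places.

Poor units: ₹2,920, ₹3,260, ₹4,540 (q = 3 of N = 9).
Relative gaps: (5620−2920)/5620 = 0.4804; (5620−3260)/5620 = 0.4199; (5620−4540)/5620 = 0.1922.
Σ = 1.092527. Dividing by the full population N = 9 gives P₁ = 0.121.

0.121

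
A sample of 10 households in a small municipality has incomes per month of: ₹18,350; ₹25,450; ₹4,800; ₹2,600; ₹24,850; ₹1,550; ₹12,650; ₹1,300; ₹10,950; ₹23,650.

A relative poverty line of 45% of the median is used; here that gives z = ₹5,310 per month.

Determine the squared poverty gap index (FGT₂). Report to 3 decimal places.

Below the line: ₹1,300, ₹1,550, ₹2,600, ₹4,800 (q = 4 of N = 10).
Relative gaps: (5310−1300)/5310 = 0.7552; (5310−1550)/5310 = 0.7081; (5310−2600)/5310 = 0.5104; (5310−4800)/5310 = 0.0960.
Squared: 0.5703; 0.5014; 0.2605; 0.0092.
Sum = 1.341388; P₂ = 1.341388 / 10 = 0.134.

0.134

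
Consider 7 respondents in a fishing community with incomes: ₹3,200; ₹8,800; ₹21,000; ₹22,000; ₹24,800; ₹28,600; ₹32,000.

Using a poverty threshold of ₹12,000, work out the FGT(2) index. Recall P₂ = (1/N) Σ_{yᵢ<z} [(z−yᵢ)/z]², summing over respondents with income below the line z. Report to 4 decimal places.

0.0870

Incomes under z: ₹3,200, ₹8,800 (q = 2 of N = 7).
Gap ratios (z−y)/z: (12000−3200)/12000 = 0.7333; (12000−8800)/12000 = 0.2667.
Squared: 0.5378; 0.0711.
Sum = 0.608889; P₂ = 0.608889 / 7 = 0.0870.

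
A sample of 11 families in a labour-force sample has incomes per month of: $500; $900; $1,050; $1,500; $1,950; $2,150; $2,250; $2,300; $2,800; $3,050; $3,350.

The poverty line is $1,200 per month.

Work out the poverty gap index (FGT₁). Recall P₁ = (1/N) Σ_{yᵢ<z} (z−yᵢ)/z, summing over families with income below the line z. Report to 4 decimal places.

Below the line: $500, $900, $1,050 (q = 3 of N = 11).
Normalized shortfalls: (1200−500)/1200 = 0.5833; (1200−900)/1200 = 0.2500; (1200−1050)/1200 = 0.1250.
Sum of shortfalls = 0.958333; P₁ averages over all N: 0.958333 / 11 = 0.0871.

0.0871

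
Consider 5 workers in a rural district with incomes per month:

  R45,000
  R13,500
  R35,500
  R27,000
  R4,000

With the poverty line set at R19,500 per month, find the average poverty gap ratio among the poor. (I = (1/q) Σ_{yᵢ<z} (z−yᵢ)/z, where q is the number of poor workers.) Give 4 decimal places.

0.5513

Below the line: R4,000, R13,500 (q = 2 of N = 5).
Shortfall ratios (z−y)/z: 0.7949, 0.3077; sum = 1.102564.
The income-gap ratio divides by q (the poor only): 1.102564 / 2 = 0.5513.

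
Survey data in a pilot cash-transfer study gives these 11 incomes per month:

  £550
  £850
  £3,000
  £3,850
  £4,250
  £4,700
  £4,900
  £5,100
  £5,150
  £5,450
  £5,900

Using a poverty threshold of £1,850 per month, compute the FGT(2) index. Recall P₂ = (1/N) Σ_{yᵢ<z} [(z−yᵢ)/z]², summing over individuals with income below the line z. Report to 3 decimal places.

Below the line: £550, £850 (q = 2 of N = 11).
Shortfall ratios: (1850−550)/1850 = 0.7027; (1850−850)/1850 = 0.5405.
Squared: 0.4938; 0.2922.
Sum = 0.785975; P₂ = 0.785975 / 11 = 0.071.

0.071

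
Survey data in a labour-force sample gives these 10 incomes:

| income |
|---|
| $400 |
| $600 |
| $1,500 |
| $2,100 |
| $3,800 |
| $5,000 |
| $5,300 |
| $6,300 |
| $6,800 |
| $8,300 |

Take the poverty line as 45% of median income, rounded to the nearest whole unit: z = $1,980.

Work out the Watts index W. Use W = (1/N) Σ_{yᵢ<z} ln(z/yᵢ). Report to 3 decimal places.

Incomes under z: $400, $600, $1,500 (q = 3 of N = 10).
Log gaps: ln(1980/400) = 1.5994; ln(1980/600) = 1.1939; ln(1980/1500) = 0.2776.
W = 3.070942 / 10 = 0.307.

0.307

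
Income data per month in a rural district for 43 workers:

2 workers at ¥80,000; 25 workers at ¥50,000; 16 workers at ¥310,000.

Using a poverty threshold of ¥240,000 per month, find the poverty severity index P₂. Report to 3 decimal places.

Below z: 25×¥50,000, 2×¥80,000 (q = 27 of N = 43).
Relative gaps: (240000−50000)/240000 = 0.7917 (×25); (240000−80000)/240000 = 0.6667 (×2).
Squared: 0.6267 (×25); 0.4444 (×2).
Sum = 16.557292; P₂ = 16.557292 / 43 = 0.385.

0.385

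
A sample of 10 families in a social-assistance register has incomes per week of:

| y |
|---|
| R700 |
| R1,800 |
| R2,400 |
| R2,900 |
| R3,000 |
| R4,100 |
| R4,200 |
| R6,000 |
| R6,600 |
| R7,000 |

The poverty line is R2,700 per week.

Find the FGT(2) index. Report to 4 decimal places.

Incomes under z: R700, R1,800, R2,400 (q = 3 of N = 10).
Relative gaps: (2700−700)/2700 = 0.7407; (2700−1800)/2700 = 0.3333; (2700−2400)/2700 = 0.1111.
Squared: 0.5487; 0.1111; 0.0123.
Sum = 0.672154; P₂ = 0.672154 / 10 = 0.0672.

0.0672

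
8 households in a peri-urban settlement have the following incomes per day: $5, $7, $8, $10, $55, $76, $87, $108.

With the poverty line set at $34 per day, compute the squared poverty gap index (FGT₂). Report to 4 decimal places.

0.3051

Below z: $5, $7, $8, $10 (q = 4 of N = 8).
Relative gaps: (34−5)/34 = 0.8529; (34−7)/34 = 0.7941; (34−8)/34 = 0.7647; (34−10)/34 = 0.7059.
Squared: 0.7275; 0.6306; 0.5848; 0.4983.
Sum = 2.441176; P₂ = 2.441176 / 8 = 0.3051.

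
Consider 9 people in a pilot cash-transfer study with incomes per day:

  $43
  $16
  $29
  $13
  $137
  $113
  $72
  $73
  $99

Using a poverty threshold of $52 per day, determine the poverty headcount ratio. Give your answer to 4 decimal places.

4 of the 9 people have income below $52.
H = 4/9 = 0.4444.

0.4444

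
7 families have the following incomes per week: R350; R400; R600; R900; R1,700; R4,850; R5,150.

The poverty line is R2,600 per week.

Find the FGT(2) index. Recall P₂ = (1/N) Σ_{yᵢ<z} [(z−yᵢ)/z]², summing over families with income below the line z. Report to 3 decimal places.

Incomes under z: R350, R400, R600, R900, R1,700 (q = 5 of N = 7).
Relative gaps: (2600−350)/2600 = 0.8654; (2600−400)/2600 = 0.8462; (2600−600)/2600 = 0.7692; (2600−900)/2600 = 0.6538; (2600−1700)/2600 = 0.3462.
Squared: 0.7489; 0.7160; 0.5917; 0.4275; 0.1198.
Sum = 2.603920; P₂ = 2.603920 / 7 = 0.372.

0.372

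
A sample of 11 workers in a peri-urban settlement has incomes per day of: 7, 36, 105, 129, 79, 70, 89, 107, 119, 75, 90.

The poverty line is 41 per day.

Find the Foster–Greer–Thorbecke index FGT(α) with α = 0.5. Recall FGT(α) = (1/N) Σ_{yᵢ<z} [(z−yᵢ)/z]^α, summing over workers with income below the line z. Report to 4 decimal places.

Below the line: 7, 36 (q = 2 of N = 11).
Normalized shortfalls: (41−7)/41 = 0.8293; (41−36)/41 = 0.1220.
Raised to α = 0.5: 0.91064; 0.34922.
Sum = 1.259857; FGT(0.5) = 1.259857 / 11 = 0.1145.

0.1145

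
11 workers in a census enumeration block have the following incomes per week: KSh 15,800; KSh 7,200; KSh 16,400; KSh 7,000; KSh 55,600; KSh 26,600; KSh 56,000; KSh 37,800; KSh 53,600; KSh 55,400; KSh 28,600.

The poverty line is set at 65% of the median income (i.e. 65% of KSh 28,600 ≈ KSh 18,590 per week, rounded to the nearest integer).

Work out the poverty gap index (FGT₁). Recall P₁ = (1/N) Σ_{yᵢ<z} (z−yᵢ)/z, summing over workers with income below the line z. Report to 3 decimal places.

Incomes under z: KSh 7,000, KSh 7,200, KSh 15,800, KSh 16,400 (q = 4 of N = 11).
Relative gaps: (18590−7000)/18590 = 0.6235; (18590−7200)/18590 = 0.6127; (18590−15800)/18590 = 0.1501; (18590−16400)/18590 = 0.1178.
Sum of shortfalls = 1.504034; P₁ averages over all N: 1.504034 / 11 = 0.137.

0.137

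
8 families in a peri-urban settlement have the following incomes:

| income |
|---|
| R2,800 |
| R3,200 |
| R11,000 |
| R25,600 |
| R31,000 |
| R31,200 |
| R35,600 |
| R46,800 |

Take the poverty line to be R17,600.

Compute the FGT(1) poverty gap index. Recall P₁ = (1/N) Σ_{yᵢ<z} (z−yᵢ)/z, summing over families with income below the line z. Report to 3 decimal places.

0.254

Poor units: R2,800, R3,200, R11,000 (q = 3 of N = 8).
Shortfall ratios: (17600−2800)/17600 = 0.8409; (17600−3200)/17600 = 0.8182; (17600−11000)/17600 = 0.3750.
Σ = 2.034091. Dividing by the full population N = 8 gives P₁ = 0.254.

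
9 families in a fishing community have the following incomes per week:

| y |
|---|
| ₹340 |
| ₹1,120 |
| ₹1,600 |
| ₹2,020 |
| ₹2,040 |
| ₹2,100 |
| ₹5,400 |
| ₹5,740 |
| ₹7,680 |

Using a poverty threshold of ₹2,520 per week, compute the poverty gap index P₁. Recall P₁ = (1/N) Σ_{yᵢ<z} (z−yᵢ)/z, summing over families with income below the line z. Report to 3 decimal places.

Incomes under z: ₹340, ₹1,120, ₹1,600, ₹2,020, ₹2,040, ₹2,100 (q = 6 of N = 9).
Relative gaps: (2520−340)/2520 = 0.8651; (2520−1120)/2520 = 0.5556; (2520−1600)/2520 = 0.3651; (2520−2020)/2520 = 0.1984; (2520−2040)/2520 = 0.1905; (2520−2100)/2520 = 0.1667.
Sum of shortfalls = 2.341270; P₁ averages over all N: 2.341270 / 9 = 0.260.

0.260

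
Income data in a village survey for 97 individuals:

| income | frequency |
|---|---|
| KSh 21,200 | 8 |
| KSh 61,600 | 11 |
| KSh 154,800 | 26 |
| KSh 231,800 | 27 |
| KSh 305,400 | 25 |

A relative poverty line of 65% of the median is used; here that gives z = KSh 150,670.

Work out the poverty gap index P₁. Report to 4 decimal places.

Poor units: 8×KSh 21,200, 11×KSh 61,600 (q = 19 of N = 97).
Shortfall ratios: (150670−21200)/150670 = 0.8593 (×8); (150670−61600)/150670 = 0.5912 (×11).
Σ = 13.377116. Dividing by the full population N = 97 gives P₁ = 0.1379.

0.1379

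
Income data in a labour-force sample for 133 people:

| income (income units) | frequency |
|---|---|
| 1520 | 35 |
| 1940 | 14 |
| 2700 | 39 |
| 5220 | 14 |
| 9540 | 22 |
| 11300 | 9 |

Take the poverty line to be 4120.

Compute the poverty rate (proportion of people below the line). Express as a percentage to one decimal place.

88 of the 133 people have income below 4120.
H = 88/133 = 66.2%.

66.2%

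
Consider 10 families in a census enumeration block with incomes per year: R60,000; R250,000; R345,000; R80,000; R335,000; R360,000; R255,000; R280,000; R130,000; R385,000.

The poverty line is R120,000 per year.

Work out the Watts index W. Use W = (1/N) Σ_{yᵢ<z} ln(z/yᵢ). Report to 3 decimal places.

Below z: R60,000, R80,000 (q = 2 of N = 10).
ln(z/y) terms: ln(120000/60000) = 0.6931; ln(120000/80000) = 0.4055.
W = 1.098612 / 10 = 0.110.

0.110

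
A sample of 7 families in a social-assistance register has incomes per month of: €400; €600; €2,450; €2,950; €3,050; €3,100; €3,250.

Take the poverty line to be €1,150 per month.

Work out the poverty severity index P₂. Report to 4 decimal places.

0.0934

Below z: €400, €600 (q = 2 of N = 7).
Shortfall ratios: (1150−400)/1150 = 0.6522; (1150−600)/1150 = 0.4783.
Squared: 0.4253; 0.2287.
Sum = 0.654064; P₂ = 0.654064 / 7 = 0.0934.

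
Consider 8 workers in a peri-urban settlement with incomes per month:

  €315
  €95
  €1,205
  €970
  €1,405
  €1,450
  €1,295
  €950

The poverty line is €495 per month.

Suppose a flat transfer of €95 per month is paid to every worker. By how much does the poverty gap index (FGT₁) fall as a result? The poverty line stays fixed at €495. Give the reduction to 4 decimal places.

0.0480

Before: below the line — €95, €315; poverty gap index (FGT₁) = 0.146465.
After the €95 transfer: below the line — €190, €410; poverty gap index (FGT₁) = 0.098485.
Reduction = 0.146465 − 0.098485 = 0.0480.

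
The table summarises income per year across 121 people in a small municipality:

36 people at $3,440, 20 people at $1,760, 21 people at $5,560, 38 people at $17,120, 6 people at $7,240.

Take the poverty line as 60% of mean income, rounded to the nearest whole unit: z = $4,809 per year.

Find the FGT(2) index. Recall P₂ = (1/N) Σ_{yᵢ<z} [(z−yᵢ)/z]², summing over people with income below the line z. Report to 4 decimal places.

0.0906

Below the line: 20×$1,760, 36×$3,440 (q = 56 of N = 121).
Gap ratios (z−y)/z: (4809−1760)/4809 = 0.6340 (×20); (4809−3440)/4809 = 0.2847 (×36).
Squared: 0.4020 (×20); 0.0810 (×36).
Sum = 10.957042; P₂ = 10.957042 / 121 = 0.0906.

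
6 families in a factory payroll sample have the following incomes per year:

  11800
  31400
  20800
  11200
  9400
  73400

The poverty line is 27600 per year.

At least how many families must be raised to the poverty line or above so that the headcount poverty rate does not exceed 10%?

4

4 of the 6 families are poor, so H = 4/6 = 0.667.
A headcount ratio of at most 10% allows at most ⌊0.10 × 6⌋ = 0 poor families.
So at least 4 − 0 = 4 must be lifted.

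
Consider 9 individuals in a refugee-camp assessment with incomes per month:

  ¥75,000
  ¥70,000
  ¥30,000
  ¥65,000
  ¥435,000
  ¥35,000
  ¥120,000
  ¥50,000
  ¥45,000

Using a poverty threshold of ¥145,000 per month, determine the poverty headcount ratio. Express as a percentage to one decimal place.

8 of the 9 individuals have income below ¥145,000.
H = 8/9 = 88.9%.

88.9%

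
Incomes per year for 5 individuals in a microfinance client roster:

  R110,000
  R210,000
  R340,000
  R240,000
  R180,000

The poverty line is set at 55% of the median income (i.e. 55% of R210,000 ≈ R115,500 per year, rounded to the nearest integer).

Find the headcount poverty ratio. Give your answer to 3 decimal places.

1 of the 5 individuals have income below R115,500.
H = 1/5 = 0.200.

0.200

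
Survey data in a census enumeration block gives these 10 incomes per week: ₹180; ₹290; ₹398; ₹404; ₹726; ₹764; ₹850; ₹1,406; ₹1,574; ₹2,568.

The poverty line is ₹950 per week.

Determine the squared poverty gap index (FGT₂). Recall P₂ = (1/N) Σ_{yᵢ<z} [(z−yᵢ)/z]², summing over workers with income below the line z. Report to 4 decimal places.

0.1913

Incomes under z: ₹180, ₹290, ₹398, ₹404, ₹726, ₹764, ₹850 (q = 7 of N = 10).
Gap ratios (z−y)/z: (950−180)/950 = 0.8105; (950−290)/950 = 0.6947; (950−398)/950 = 0.5811; (950−404)/950 = 0.5747; (950−726)/950 = 0.2358; (950−764)/950 = 0.1958; (950−850)/950 = 0.1053.
Squared: 0.6570; 0.4827; 0.3376; 0.3303; 0.0556; 0.0383; 0.0111.
Sum = 1.912567; P₂ = 1.912567 / 10 = 0.1913.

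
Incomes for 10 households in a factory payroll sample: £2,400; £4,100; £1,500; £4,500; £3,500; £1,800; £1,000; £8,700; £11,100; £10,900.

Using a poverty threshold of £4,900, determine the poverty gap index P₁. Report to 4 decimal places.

0.3163

Below z: £1,000, £1,500, £1,800, £2,400, £3,500, £4,100, £4,500 (q = 7 of N = 10).
Shortfall ratios: (4900−1000)/4900 = 0.7959; (4900−1500)/4900 = 0.6939; (4900−1800)/4900 = 0.6327; (4900−2400)/4900 = 0.5102; (4900−3500)/4900 = 0.2857; (4900−4100)/4900 = 0.1633; (4900−4500)/4900 = 0.0816.
Σ = 3.163265. Dividing by the full population N = 10 gives P₁ = 0.3163.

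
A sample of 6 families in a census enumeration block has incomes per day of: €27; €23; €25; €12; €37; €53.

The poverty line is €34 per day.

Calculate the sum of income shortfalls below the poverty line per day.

€49

Poor units: €12, €23, €25, €27 (q = 4 of N = 6).
Individual gaps: 34−12 = 22; 34−23 = 11; 34−25 = 9; 34−27 = 7.
Aggregate gap = €49.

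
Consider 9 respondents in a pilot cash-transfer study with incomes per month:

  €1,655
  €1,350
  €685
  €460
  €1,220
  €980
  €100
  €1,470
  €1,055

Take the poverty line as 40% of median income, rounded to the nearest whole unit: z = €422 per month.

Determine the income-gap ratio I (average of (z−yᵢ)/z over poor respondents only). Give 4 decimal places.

0.7630

Poor units: €100 (q = 1 of N = 9).
Relative gaps: 0.7630; sum = 0.763033.
I averages over the q = 1 poor units only: 0.763033 / 1 = 0.7630.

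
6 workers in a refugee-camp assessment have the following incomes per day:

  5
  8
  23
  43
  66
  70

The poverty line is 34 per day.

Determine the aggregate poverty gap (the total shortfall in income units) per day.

Poor units: 5, 8, 23 (q = 3 of N = 6).
Individual gaps: 34−5 = 29; 34−8 = 26; 34−23 = 11.
Aggregate gap = 66.

66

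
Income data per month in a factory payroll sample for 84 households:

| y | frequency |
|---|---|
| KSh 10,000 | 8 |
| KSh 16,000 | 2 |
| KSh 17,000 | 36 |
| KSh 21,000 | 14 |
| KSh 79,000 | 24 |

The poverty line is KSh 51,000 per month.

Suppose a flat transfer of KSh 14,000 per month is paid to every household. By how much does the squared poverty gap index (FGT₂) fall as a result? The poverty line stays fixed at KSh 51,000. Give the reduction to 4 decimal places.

0.2079

Before: below the line — 8×KSh 10,000, 2×KSh 16,000, 36×KSh 17,000, 14×KSh 21,000; squared poverty gap index (FGT₂) = 0.320911.
After the KSh 14,000 transfer: below the line — 8×KSh 24,000, 2×KSh 30,000, 36×KSh 31,000, 14×KSh 35,000; squared poverty gap index (FGT₂) = 0.113043.
Reduction = 0.320911 − 0.113043 = 0.2079.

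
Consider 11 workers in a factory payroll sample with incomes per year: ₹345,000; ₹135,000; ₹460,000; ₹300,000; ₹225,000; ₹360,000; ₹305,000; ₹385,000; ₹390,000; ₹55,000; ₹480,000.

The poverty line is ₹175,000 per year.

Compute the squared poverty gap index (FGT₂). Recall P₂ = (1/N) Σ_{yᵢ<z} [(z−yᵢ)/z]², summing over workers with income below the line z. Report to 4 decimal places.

Below the line: ₹55,000, ₹135,000 (q = 2 of N = 11).
Normalized shortfalls: (175000−55000)/175000 = 0.6857; (175000−135000)/175000 = 0.2286.
Squared: 0.4702; 0.0522.
Sum = 0.522449; P₂ = 0.522449 / 11 = 0.0475.

0.0475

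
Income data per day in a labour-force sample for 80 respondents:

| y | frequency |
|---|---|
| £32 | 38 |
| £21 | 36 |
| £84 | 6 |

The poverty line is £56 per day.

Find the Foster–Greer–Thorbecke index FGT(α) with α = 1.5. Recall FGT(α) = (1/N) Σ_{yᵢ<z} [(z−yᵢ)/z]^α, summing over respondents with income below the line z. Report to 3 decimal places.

0.356

Below z: 36×£21, 38×£32 (q = 74 of N = 80).
Shortfall ratios: (56−21)/56 = 0.6250 (×36); (56−32)/56 = 0.4286 (×38).
Raised to α = 1.5: 0.49411 (×36); 0.28057 (×38).
Sum = 28.449314; FGT(1.5) = 28.449314 / 80 = 0.356.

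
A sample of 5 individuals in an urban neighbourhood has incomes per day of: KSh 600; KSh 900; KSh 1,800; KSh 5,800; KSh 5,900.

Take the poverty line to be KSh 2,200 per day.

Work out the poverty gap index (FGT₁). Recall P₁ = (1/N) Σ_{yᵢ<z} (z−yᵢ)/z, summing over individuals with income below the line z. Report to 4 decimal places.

Incomes under z: KSh 600, KSh 900, KSh 1,800 (q = 3 of N = 5).
Relative gaps: (2200−600)/2200 = 0.7273; (2200−900)/2200 = 0.5909; (2200−1800)/2200 = 0.1818.
Sum of shortfalls = 1.500000; P₁ averages over all N: 1.500000 / 5 = 0.3000.

0.3000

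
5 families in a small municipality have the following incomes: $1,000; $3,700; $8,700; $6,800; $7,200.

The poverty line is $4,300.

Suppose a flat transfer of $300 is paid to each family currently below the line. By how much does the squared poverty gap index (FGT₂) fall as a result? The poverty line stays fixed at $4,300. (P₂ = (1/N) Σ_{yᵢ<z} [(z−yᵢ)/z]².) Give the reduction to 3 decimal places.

Before: below the line — $1,000, $3,700; squared poverty gap index (FGT₂) = 0.12169.
After the $300 transfer: below the line — $1,300, $4,000; squared poverty gap index (FGT₂) = 0.09832.
Reduction = 0.12169 − 0.09832 = 0.023.

0.023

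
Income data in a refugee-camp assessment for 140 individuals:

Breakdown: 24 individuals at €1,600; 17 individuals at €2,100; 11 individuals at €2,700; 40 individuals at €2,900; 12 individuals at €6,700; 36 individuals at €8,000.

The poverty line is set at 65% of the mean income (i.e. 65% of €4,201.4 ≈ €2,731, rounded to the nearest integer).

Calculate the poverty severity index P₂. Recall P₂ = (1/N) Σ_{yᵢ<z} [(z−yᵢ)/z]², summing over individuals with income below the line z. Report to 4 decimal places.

0.0359

Poor units: 24×€1,600, 17×€2,100, 11×€2,700 (q = 52 of N = 140).
Gap ratios (z−y)/z: (2731−1600)/2731 = 0.4141 (×24); (2731−2100)/2731 = 0.2311 (×17); (2731−2700)/2731 = 0.0114 (×11).
Squared: 0.1715 (×24); 0.0534 (×17); 0.0001 (×11).
Sum = 5.025122; P₂ = 5.025122 / 140 = 0.0359.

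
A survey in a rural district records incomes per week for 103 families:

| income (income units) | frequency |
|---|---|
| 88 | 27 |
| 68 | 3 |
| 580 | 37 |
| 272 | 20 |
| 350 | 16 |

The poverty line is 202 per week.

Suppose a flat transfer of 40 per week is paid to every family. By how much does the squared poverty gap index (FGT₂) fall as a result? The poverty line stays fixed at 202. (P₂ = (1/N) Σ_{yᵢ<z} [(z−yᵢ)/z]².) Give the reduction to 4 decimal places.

0.0548

Before: below the line — 3×68, 27×88; squared poverty gap index (FGT₂) = 0.096307.
After the 40 transfer: below the line — 3×108, 27×128; squared poverty gap index (FGT₂) = 0.041487.
Reduction = 0.096307 − 0.041487 = 0.0548.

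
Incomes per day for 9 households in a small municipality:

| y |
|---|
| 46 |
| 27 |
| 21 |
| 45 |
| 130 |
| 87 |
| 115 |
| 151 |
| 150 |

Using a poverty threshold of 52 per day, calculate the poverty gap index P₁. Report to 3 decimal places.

Incomes under z: 21, 27, 45, 46 (q = 4 of N = 9).
Gap ratios (z−y)/z: (52−21)/52 = 0.5962; (52−27)/52 = 0.4808; (52−45)/52 = 0.1346; (52−46)/52 = 0.1154.
Sum of shortfalls = 1.326923; P₁ averages over all N: 1.326923 / 9 = 0.147.

0.147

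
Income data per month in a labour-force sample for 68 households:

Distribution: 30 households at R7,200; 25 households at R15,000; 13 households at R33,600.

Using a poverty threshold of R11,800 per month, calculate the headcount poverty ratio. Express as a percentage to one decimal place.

44.1%

30 of the 68 households have income below R11,800.
H = 30/68 = 44.1%.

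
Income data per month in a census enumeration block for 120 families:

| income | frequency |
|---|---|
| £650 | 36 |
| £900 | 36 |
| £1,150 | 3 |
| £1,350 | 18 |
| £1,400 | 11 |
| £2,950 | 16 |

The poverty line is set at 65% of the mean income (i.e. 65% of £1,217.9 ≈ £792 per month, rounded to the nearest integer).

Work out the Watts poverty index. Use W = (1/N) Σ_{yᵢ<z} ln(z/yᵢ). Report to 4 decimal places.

0.0593

Poor units: 36×£650 (q = 36 of N = 120).
Log shortfalls: ln(792/650) = 0.1976 (×36).
W = 7.113205 / 120 = 0.0593.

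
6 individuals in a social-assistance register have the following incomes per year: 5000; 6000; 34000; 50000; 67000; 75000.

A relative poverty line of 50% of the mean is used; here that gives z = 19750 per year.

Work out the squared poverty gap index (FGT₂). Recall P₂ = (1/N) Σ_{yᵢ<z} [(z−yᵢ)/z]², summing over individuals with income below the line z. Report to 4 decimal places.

Below the line: 5000, 6000 (q = 2 of N = 6).
Relative gaps: (19750−5000)/19750 = 0.7468; (19750−6000)/19750 = 0.6962.
Squared: 0.5578; 0.4847.
Sum = 1.042461; P₂ = 1.042461 / 6 = 0.1737.

0.1737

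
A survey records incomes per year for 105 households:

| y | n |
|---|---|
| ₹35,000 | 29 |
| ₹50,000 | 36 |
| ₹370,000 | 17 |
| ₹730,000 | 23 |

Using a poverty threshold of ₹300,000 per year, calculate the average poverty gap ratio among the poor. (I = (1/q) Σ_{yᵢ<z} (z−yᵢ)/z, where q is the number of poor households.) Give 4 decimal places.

Incomes under z: 29×₹35,000, 36×₹50,000 (q = 65 of N = 105).
Relative gaps: 0.8833 (×29), 0.8333 (×36); sum = 55.616667.
I averages over the q = 65 poor units only: 55.616667 / 65 = 0.8556.

0.8556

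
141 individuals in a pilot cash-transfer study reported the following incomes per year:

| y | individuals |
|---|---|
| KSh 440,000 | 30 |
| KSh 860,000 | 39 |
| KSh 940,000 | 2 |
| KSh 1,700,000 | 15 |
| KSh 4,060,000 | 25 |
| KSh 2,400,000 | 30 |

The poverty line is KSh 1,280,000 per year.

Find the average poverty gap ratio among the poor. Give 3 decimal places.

0.465

Below the line: 30×KSh 440,000, 39×KSh 860,000, 2×KSh 940,000 (q = 71 of N = 141).
Relative gaps: 0.6562 (×30), 0.3281 (×39), 0.2656 (×2); sum = 33.015625.
I averages over the q = 71 poor units only: 33.015625 / 71 = 0.465.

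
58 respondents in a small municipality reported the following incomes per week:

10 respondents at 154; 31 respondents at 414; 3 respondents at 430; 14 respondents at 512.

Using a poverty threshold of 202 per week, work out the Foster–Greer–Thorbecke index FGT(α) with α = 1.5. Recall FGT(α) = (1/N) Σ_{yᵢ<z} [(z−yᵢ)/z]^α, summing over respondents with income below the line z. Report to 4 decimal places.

Below z: 10×154 (q = 10 of N = 58).
Relative gaps: (202−154)/202 = 0.2376 (×10).
Raised to α = 1.5: 0.11583 (×10).
Sum = 1.158337; FGT(1.5) = 1.158337 / 58 = 0.0200.

0.0200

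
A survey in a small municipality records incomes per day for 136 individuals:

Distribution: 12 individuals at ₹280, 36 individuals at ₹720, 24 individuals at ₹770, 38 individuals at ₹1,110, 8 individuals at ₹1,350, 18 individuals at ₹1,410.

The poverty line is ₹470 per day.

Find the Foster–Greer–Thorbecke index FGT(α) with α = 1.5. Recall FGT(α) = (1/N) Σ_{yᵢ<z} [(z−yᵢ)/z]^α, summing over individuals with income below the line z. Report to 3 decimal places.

0.023

Incomes under z: 12×₹280 (q = 12 of N = 136).
Gap ratios (z−y)/z: (470−280)/470 = 0.4043 (×12).
Raised to α = 1.5: 0.25703 (×12).
Sum = 3.084359; FGT(1.5) = 3.084359 / 136 = 0.023.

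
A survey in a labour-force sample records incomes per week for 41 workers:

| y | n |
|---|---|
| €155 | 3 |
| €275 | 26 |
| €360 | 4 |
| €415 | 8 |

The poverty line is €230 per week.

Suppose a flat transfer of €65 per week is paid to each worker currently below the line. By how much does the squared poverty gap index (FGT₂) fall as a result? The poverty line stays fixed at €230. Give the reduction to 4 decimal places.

Before: below the line — 3×€155; squared poverty gap index (FGT₂) = 0.007780.
After the €65 transfer: below the line — 3×€220; squared poverty gap index (FGT₂) = 0.000138.
Reduction = 0.007780 − 0.000138 = 0.0076.

0.0076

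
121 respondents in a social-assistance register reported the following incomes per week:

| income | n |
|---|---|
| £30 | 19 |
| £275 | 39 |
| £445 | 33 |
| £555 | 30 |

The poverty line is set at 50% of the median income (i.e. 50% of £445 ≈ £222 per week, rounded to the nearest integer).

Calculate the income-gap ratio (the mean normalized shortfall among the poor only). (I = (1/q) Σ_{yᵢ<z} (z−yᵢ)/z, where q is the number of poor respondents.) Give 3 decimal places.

0.865

Incomes under z: 19×£30 (q = 19 of N = 121).
Relative gaps: 0.8649 (×19); sum = 16.432432.
The income-gap ratio divides by q (the poor only): 16.432432 / 19 = 0.865.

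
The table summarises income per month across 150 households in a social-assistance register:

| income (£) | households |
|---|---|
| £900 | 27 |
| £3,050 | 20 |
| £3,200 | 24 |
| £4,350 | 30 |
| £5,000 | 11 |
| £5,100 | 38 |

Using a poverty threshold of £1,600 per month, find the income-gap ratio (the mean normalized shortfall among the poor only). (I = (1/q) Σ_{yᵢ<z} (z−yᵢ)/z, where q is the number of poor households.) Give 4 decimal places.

0.4375

Below the line: 27×£900 (q = 27 of N = 150).
Shortfall ratios (z−y)/z: 0.4375 (×27); sum = 11.812500.
I averages over the q = 27 poor units only: 11.812500 / 27 = 0.4375.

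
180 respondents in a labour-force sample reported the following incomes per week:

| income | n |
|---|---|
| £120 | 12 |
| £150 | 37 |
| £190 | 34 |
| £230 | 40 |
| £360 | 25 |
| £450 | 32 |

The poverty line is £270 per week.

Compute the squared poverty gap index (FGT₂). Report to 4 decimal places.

Incomes under z: 12×£120, 37×£150, 34×£190, 40×£230 (q = 123 of N = 180).
Gap ratios (z−y)/z: (270−120)/270 = 0.5556 (×12); (270−150)/270 = 0.4444 (×37); (270−190)/270 = 0.2963 (×34); (270−230)/270 = 0.1481 (×40).
Squared: 0.3086 (×12); 0.1975 (×37); 0.0878 (×34); 0.0219 (×40).
Sum = 14.875171; P₂ = 14.875171 / 180 = 0.0826.

0.0826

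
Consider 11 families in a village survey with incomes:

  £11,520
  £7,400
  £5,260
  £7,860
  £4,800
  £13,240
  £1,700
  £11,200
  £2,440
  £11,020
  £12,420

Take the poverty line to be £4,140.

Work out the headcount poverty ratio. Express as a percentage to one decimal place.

2 of the 11 families have income below £4,140.
H = 2/11 = 18.2%.

18.2%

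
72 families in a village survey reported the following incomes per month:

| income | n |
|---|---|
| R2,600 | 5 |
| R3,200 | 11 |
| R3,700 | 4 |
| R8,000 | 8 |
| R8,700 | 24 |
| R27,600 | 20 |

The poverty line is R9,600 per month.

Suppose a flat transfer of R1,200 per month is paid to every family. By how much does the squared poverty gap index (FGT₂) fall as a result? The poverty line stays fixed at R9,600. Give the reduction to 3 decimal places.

Before: below the line — 5×R2,600, 11×R3,200, 4×R3,700, 8×R8,000, 24×R8,700; squared poverty gap index (FGT₂) = 0.13182.
After the R1,200 transfer: below the line — 5×R3,800, 11×R4,400, 4×R4,900, 8×R9,200; squared poverty gap index (FGT₂) = 0.08368.
Reduction = 0.13182 − 0.08368 = 0.048.

0.048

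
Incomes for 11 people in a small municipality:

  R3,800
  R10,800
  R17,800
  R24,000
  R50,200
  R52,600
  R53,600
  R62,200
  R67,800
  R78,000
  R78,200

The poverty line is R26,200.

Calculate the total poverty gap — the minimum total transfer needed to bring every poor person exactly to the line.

R48,400

Below the line: R3,800, R10,800, R17,800, R24,000 (q = 4 of N = 11).
Individual gaps: 26200−3800 = 22400; 26200−10800 = 15400; 26200−17800 = 8400; 26200−24000 = 2200.
Aggregate gap = R48,400.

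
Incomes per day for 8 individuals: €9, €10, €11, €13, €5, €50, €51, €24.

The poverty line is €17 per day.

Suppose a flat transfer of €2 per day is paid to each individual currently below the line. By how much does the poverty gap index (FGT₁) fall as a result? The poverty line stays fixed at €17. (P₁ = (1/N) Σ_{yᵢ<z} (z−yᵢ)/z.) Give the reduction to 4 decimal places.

0.0735

Before: below the line — €5, €9, €10, €11, €13; poverty gap index (FGT₁) = 0.272059.
After the €2 transfer: below the line — €7, €11, €12, €13, €15; poverty gap index (FGT₁) = 0.198529.
Reduction = 0.272059 − 0.198529 = 0.0735.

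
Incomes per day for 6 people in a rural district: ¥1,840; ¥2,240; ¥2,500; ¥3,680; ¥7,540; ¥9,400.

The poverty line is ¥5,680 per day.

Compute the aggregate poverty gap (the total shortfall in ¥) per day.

¥12,460

Below the line: ¥1,840, ¥2,240, ¥2,500, ¥3,680 (q = 4 of N = 6).
Individual gaps: 5680−1840 = 3840; 5680−2240 = 3440; 5680−2500 = 3180; 5680−3680 = 2000.
Aggregate gap = ¥12,460.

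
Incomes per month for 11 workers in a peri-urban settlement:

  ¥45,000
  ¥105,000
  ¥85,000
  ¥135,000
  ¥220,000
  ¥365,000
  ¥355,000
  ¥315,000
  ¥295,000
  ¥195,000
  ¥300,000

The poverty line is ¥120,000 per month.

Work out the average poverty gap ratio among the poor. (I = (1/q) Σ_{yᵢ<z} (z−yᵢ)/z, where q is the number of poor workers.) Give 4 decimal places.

0.3472

Poor units: ¥45,000, ¥85,000, ¥105,000 (q = 3 of N = 11).
Relative gaps: 0.6250, 0.2917, 0.1250; sum = 1.041667.
I averages over the q = 3 poor units only: 1.041667 / 3 = 0.3472.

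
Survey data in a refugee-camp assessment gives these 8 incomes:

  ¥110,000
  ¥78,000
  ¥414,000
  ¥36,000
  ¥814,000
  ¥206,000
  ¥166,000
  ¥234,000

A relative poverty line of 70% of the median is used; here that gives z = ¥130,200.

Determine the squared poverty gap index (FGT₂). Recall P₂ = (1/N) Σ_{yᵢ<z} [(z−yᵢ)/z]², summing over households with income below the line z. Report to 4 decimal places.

Below z: ¥36,000, ¥78,000, ¥110,000 (q = 3 of N = 8).
Normalized shortfalls: (130200−36000)/130200 = 0.7235; (130200−78000)/130200 = 0.4009; (130200−110000)/130200 = 0.1551.
Squared: 0.5235; 0.1607; 0.0241.
Sum = 0.708264; P₂ = 0.708264 / 8 = 0.0885.

0.0885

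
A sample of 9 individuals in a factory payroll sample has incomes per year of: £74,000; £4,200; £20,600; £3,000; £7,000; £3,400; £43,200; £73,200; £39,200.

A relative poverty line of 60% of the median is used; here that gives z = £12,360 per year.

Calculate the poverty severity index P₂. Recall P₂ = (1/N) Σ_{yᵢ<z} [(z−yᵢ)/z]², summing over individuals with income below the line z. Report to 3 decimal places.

0.191

Poor units: £3,000, £3,400, £4,200, £7,000 (q = 4 of N = 9).
Normalized shortfalls: (12360−3000)/12360 = 0.7573; (12360−3400)/12360 = 0.7249; (12360−4200)/12360 = 0.6602; (12360−7000)/12360 = 0.4337.
Squared: 0.5735; 0.5255; 0.4359; 0.1881.
Sum = 1.722898; P₂ = 1.722898 / 9 = 0.191.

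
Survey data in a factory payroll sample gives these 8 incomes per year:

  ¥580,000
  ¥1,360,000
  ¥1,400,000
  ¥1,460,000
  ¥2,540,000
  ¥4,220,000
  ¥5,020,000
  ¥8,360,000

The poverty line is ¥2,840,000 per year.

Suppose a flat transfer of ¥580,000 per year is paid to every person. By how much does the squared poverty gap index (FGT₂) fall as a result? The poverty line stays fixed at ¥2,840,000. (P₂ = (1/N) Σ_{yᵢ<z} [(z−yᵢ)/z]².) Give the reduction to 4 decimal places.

0.0985

Before: below the line — ¥580,000, ¥1,360,000, ¥1,400,000, ¥1,460,000, ¥2,540,000; squared poverty gap index (FGT₂) = 0.176149.
After the ¥580,000 transfer: below the line — ¥1,160,000, ¥1,940,000, ¥1,980,000, ¥2,040,000; squared poverty gap index (FGT₂) = 0.077676.
Reduction = 0.176149 − 0.077676 = 0.0985.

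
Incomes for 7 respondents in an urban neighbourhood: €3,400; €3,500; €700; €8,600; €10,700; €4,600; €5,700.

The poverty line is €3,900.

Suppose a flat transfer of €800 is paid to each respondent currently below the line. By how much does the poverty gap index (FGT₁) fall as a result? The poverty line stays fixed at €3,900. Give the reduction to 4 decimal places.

Before: below the line — €700, €3,400, €3,500; poverty gap index (FGT₁) = 0.150183.
After the €800 transfer: below the line — €1,500; poverty gap index (FGT₁) = 0.087912.
Reduction = 0.150183 − 0.087912 = 0.0623.

0.0623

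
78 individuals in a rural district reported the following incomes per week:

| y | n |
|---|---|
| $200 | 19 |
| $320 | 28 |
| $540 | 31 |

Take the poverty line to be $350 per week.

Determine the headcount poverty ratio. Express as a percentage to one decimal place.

60.3%

47 of the 78 individuals have income below $350.
H = 47/78 = 60.3%.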